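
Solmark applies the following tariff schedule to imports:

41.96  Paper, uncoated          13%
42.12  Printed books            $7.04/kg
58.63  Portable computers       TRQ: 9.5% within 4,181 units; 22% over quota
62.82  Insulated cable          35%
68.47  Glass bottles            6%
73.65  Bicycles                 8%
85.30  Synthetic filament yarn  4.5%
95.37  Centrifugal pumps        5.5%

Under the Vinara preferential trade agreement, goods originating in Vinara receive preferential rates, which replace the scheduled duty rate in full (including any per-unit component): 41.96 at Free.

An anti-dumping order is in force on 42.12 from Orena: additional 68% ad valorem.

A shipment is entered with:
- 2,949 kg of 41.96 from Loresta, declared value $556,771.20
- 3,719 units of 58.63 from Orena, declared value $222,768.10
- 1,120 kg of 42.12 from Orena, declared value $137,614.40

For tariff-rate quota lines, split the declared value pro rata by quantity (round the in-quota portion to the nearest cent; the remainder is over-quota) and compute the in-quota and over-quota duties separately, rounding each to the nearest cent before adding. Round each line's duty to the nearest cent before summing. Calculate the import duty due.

$195,005.82

Line 1 (41.96, Loresta, 2,949 kg, $556,771.20):
Base rate for 41.96 is 13%.
41.96 has an FTA preferential rate, but origin Loresta is not Vinara; base rate stands.
Duty = $556,771.20 × 13% = $72,380.26.
Line 2 (58.63, Orena, 3,719 units, $222,768.10):
Code 58.63 is under a tariff-rate quota (threshold 4,181 units). Quantity 3,719 units is within the quota, so the in-quota rate 9.5% applies to the full value.
Duty = $222,768.10 × 9.5% = $21,162.97.
Line 3 (42.12, Orena, 1,120 kg, $137,614.40):
Base rate for 42.12 is $7.04/kg.
Additional duty on 42.12 from Orena: +68% ad valorem. Applied ad valorem rate = 68%.
Duty = $137,614.40 × 68% + 1,120 × $7.04 = $101,462.59.
Total = $72,380.26 + $21,162.97 + $101,462.59 = $195,005.82.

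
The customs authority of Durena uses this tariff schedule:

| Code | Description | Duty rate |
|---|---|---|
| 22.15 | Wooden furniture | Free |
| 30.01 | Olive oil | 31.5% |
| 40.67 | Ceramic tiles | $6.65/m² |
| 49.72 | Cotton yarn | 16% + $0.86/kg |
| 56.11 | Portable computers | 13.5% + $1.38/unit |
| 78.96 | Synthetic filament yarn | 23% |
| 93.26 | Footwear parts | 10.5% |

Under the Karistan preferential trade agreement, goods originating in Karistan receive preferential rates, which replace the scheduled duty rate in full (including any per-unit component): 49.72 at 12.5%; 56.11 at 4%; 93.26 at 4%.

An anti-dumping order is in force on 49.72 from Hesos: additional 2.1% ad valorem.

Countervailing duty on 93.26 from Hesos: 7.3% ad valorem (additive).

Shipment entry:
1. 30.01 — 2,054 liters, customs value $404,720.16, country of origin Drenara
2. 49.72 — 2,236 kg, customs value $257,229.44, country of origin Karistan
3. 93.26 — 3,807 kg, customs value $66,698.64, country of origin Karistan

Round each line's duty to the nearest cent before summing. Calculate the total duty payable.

Line 1 (30.01, Drenara, 2,054 liters, $404,720.16):
Base rate for 30.01 is 31.5%.
Duty = $404,720.16 × 31.5% = $127,486.85.
Line 2 (49.72, Karistan, 2,236 kg, $257,229.44):
Base rate for 49.72 is 16% + $0.86/kg.
Origin Karistan qualifies under the Durena–Karistan agreement and 49.72 is covered: preferential rate 12.5% applies instead.
The additional-duty order on 49.72 targets Hesos, not Karistan; it does not apply.
Duty = $257,229.44 × 12.5% = $32,153.68.
Line 3 (93.26, Karistan, 3,807 kg, $66,698.64):
Base rate for 93.26 is 10.5%.
Origin Karistan qualifies under the Durena–Karistan agreement and 93.26 is covered: preferential rate 4% applies instead.
The additional-duty order on 93.26 targets Hesos, not Karistan; it does not apply.
Duty = $66,698.64 × 4% = $2,667.95.
Total = $127,486.85 + $32,153.68 + $2,667.95 = $162,308.48.

$162,308.48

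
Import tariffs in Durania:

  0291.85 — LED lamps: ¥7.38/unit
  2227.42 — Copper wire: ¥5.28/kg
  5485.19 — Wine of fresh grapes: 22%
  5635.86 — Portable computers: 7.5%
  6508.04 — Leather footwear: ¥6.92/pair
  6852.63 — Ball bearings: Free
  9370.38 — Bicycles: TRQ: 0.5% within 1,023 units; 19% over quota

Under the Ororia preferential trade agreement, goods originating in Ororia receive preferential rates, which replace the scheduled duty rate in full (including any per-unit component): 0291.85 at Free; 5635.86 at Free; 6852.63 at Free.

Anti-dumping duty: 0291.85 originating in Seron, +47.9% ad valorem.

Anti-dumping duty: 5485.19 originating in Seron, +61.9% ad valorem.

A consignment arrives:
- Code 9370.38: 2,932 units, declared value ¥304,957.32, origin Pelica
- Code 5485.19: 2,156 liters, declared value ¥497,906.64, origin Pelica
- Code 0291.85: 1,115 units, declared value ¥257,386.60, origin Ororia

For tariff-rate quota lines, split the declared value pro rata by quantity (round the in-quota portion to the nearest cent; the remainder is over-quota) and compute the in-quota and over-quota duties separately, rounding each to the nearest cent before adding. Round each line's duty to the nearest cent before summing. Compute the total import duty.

¥147,796.94

Line 1 (9370.38, Pelica, 2,932 units, ¥304,957.32):
Code 9370.38 is under a tariff-rate quota (threshold 1,023 units). In-quota: 1,023 units at 0.5%; over-quota: 1,909 units at 19%.
Pro-rata value split: in-quota = ¥304,957.32 × 1,023/2,932 = ¥106,402.23; over-quota = ¥304,957.32 − ¥106,402.23 = ¥198,555.09.
In-quota duty = ¥106,402.23 × 0.5% = ¥532.01. Over-quota duty = ¥198,555.09 × 19% = ¥37,725.47.
Line duty = ¥532.01 + ¥37,725.47 = ¥38,257.48.
Line 2 (5485.19, Pelica, 2,156 liters, ¥497,906.64):
Base rate for 5485.19 is 22%.
The additional-duty order on 5485.19 targets Seron, not Pelica; it does not apply.
Duty = ¥497,906.64 × 22% = ¥109,539.46.
Line 3 (0291.85, Ororia, 1,115 units, ¥257,386.60):
Base rate for 0291.85 is ¥7.38/unit.
Origin Ororia qualifies under the Durania–Ororia agreement and 0291.85 is covered: preferential rate Free applies instead.
The additional-duty order on 0291.85 targets Seron, not Ororia; it does not apply.
Duty = ¥257,386.60 × 0% = ¥0.00.
Total = ¥38,257.48 + ¥109,539.46 + ¥0.00 = ¥147,796.94.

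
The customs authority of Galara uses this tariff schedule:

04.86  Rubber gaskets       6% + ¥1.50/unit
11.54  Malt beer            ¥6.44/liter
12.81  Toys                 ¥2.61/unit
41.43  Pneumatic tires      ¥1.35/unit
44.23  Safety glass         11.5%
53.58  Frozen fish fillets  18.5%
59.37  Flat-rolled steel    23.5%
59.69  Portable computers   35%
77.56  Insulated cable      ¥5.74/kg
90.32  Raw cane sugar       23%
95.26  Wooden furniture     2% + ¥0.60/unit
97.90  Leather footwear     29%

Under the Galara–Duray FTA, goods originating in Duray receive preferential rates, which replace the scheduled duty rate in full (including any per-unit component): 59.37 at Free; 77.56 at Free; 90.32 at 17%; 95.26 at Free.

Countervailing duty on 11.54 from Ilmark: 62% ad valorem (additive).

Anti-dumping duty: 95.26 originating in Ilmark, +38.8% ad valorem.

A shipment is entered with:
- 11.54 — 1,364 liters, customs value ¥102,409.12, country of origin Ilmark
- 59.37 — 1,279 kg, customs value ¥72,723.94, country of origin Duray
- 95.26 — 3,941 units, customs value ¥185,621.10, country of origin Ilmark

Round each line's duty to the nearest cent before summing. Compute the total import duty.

¥150,375.82

Line 1 (11.54, Ilmark, 1,364 liters, ¥102,409.12):
Base rate for 11.54 is ¥6.44/liter.
Additional duty on 11.54 from Ilmark: +62% ad valorem. Applied ad valorem rate = 62%.
Duty = ¥102,409.12 × 62% + 1,364 × ¥6.44 = ¥72,277.81.
Line 2 (59.37, Duray, 1,279 kg, ¥72,723.94):
Base rate for 59.37 is 23.5%.
Origin Duray qualifies under the Galara–Duray agreement and 59.37 is covered: preferential rate Free applies instead.
Duty = ¥72,723.94 × 0% = ¥0.00.
Line 3 (95.26, Ilmark, 3,941 units, ¥185,621.10):
Base rate for 95.26 is 2% + ¥0.60/unit.
95.26 has an FTA preferential rate, but origin Ilmark is not Duray; base rate stands.
Additional duty on 95.26 from Ilmark: +38.8%. Applied ad valorem rate: 2% + 38.8% = 40.8%.
Duty = ¥185,621.10 × 40.8% + 3,941 × ¥0.60 = ¥78,098.01.
Total = ¥72,277.81 + ¥0.00 + ¥78,098.01 = ¥150,375.82.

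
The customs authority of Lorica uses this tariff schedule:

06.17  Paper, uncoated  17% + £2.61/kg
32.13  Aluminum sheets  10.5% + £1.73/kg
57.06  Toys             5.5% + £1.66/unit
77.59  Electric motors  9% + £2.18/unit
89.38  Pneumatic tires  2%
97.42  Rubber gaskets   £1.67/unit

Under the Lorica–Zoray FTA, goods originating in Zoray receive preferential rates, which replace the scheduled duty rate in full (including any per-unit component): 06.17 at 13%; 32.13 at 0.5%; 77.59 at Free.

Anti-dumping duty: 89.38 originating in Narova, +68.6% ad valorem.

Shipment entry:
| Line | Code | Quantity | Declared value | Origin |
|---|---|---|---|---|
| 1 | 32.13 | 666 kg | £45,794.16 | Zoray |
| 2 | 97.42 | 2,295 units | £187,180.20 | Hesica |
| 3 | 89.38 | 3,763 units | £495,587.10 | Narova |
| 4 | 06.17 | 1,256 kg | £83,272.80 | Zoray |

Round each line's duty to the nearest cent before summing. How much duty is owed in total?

£364,771.57

Line 1 (32.13, Zoray, 666 kg, £45,794.16):
Base rate for 32.13 is 10.5% + £1.73/kg.
Origin Zoray qualifies under the Lorica–Zoray agreement and 32.13 is covered: preferential rate 0.5% applies instead.
Duty = £45,794.16 × 0.5% = £228.97.
Line 2 (97.42, Hesica, 2,295 units, £187,180.20):
Base rate for 97.42 is £1.67/unit.
Duty = 2,295 × £1.67 = £3,832.65.
Line 3 (89.38, Narova, 3,763 units, £495,587.10):
Base rate for 89.38 is 2%.
Additional duty on 89.38 from Narova: +68.6%. Applied ad valorem rate: 2% + 68.6% = 70.6%.
Duty = £495,587.10 × 70.6% = £349,884.49.
Line 4 (06.17, Zoray, 1,256 kg, £83,272.80):
Base rate for 06.17 is 17% + £2.61/kg.
Origin Zoray qualifies under the Lorica–Zoray agreement and 06.17 is covered: preferential rate 13% applies instead.
Duty = £83,272.80 × 13% = £10,825.46.
Total = £228.97 + £3,832.65 + £349,884.49 + £10,825.46 = £364,771.57.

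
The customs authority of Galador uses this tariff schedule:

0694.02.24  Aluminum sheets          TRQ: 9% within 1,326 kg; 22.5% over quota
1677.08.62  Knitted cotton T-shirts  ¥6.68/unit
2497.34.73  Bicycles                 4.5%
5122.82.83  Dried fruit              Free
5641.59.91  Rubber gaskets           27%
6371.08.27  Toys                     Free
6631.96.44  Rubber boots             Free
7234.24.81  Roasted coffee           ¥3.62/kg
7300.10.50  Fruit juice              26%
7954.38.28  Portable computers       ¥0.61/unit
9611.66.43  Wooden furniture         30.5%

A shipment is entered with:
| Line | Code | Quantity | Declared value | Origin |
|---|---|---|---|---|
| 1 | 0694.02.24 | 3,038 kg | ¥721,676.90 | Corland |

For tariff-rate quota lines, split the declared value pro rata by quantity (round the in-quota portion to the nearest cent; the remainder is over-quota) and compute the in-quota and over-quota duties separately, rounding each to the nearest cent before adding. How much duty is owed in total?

Line 1 (0694.02.24, Corland, 3,038 kg, ¥721,676.90):
Code 0694.02.24 is under a tariff-rate quota (threshold 1,326 kg). In-quota: 1,326 kg at 9%; over-quota: 1,712 kg at 22.5%.
Pro-rata value split: in-quota = ¥721,676.90 × 1,326/3,038 = ¥314,991.30; over-quota = ¥721,676.90 − ¥314,991.30 = ¥406,685.60.
In-quota duty = ¥314,991.30 × 9% = ¥28,349.22. Over-quota duty = ¥406,685.60 × 22.5% = ¥91,504.26.
Line duty = ¥28,349.22 + ¥91,504.26 = ¥119,853.48.

¥119,853.48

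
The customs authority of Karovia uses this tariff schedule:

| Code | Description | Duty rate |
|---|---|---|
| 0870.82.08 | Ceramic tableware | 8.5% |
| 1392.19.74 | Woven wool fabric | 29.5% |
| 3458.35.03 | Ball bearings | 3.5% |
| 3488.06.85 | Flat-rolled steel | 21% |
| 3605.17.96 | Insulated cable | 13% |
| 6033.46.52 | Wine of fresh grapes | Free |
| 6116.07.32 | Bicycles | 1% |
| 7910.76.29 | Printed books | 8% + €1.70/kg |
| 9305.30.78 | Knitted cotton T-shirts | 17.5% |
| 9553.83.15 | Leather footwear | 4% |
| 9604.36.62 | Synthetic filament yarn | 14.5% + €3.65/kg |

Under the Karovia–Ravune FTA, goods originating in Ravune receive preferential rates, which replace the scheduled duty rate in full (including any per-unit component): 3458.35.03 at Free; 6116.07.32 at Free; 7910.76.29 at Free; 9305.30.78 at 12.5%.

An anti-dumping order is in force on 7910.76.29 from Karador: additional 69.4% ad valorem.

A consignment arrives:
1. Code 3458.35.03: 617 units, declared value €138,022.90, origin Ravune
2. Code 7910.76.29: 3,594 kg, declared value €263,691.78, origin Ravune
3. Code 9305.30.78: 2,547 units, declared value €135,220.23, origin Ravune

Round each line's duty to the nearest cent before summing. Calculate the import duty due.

€16,902.53

Line 1 (3458.35.03, Ravune, 617 units, €138,022.90):
Base rate for 3458.35.03 is 3.5%.
Origin Ravune qualifies under the Karovia–Ravune agreement and 3458.35.03 is covered: preferential rate Free applies instead.
Duty = €138,022.90 × 0% = €0.00.
Line 2 (7910.76.29, Ravune, 3,594 kg, €263,691.78):
Base rate for 7910.76.29 is 8% + €1.70/kg.
Origin Ravune qualifies under the Karovia–Ravune agreement and 7910.76.29 is covered: preferential rate Free applies instead.
The additional-duty order on 7910.76.29 targets Karador, not Ravune; it does not apply.
Duty = €263,691.78 × 0% = €0.00.
Line 3 (9305.30.78, Ravune, 2,547 units, €135,220.23):
Base rate for 9305.30.78 is 17.5%.
Origin Ravune qualifies under the Karovia–Ravune agreement and 9305.30.78 is covered: preferential rate 12.5% applies instead.
Duty = €135,220.23 × 12.5% = €16,902.53.
Total = €0.00 + €0.00 + €16,902.53 = €16,902.53.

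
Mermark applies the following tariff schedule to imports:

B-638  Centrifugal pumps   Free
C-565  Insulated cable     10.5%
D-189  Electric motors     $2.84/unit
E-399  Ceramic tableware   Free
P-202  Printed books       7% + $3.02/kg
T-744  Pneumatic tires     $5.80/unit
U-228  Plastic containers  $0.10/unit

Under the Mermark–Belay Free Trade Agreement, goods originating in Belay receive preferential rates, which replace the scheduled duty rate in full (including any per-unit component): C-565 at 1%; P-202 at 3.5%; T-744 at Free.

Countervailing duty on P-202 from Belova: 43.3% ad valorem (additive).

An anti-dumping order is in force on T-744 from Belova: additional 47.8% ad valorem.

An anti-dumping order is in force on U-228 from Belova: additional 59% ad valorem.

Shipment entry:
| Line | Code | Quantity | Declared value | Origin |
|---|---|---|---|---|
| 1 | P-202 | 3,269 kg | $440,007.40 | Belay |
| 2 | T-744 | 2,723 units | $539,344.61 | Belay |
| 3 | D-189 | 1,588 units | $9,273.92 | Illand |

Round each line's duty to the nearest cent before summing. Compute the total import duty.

Line 1 (P-202, Belay, 3,269 kg, $440,007.40):
Base rate for P-202 is 7% + $3.02/kg.
Origin Belay qualifies under the Mermark–Belay agreement and P-202 is covered: preferential rate 3.5% applies instead.
The additional-duty order on P-202 targets Belova, not Belay; it does not apply.
Duty = $440,007.40 × 3.5% = $15,400.26.
Line 2 (T-744, Belay, 2,723 units, $539,344.61):
Base rate for T-744 is $5.80/unit.
Origin Belay qualifies under the Mermark–Belay agreement and T-744 is covered: preferential rate Free applies instead.
The additional-duty order on T-744 targets Belova, not Belay; it does not apply.
Duty = $539,344.61 × 0% = $0.00.
Line 3 (D-189, Illand, 1,588 units, $9,273.92):
Base rate for D-189 is $2.84/unit.
Duty = 1,588 × $2.84 = $4,509.92.
Total = $15,400.26 + $0.00 + $4,509.92 = $19,910.18.

$19,910.18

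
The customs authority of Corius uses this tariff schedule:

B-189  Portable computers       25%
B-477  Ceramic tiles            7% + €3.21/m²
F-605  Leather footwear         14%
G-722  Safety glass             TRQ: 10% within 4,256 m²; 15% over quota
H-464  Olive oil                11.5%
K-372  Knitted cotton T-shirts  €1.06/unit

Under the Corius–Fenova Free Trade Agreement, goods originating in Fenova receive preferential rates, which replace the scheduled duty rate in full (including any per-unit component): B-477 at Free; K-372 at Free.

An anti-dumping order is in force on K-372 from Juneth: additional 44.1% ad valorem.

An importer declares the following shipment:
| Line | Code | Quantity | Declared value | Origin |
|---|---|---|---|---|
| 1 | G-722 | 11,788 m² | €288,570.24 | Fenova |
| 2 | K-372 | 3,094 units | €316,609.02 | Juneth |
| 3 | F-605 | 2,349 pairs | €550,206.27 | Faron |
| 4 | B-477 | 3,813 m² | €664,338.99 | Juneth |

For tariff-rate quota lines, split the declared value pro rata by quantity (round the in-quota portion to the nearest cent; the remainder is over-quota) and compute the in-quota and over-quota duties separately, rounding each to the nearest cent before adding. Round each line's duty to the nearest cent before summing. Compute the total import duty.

€316,752.75

Line 1 (G-722, Fenova, 11,788 m², €288,570.24):
Code G-722 is under a tariff-rate quota (threshold 4,256 m²). In-quota: 4,256 m² at 10%; over-quota: 7,532 m² at 15%.
Pro-rata value split: in-quota = €288,570.24 × 4,256/11,788 = €104,186.88; over-quota = €288,570.24 − €104,186.88 = €184,383.36.
In-quota duty = €104,186.88 × 10% = €10,418.69. Over-quota duty = €184,383.36 × 15% = €27,657.50.
Line duty = €10,418.69 + €27,657.50 = €38,076.19.
Line 2 (K-372, Juneth, 3,094 units, €316,609.02):
Base rate for K-372 is €1.06/unit.
K-372 has an FTA preferential rate, but origin Juneth is not Fenova; base rate stands.
Additional duty on K-372 from Juneth: +44.1% ad valorem. Applied ad valorem rate = 44.1%.
Duty = €316,609.02 × 44.1% + 3,094 × €1.06 = €142,904.22.
Line 3 (F-605, Faron, 2,349 pairs, €550,206.27):
Base rate for F-605 is 14%.
Duty = €550,206.27 × 14% = €77,028.88.
Line 4 (B-477, Juneth, 3,813 m², €664,338.99):
Base rate for B-477 is 7% + €3.21/m².
B-477 has an FTA preferential rate, but origin Juneth is not Fenova; base rate stands.
Duty = €664,338.99 × 7% + 3,813 × €3.21 = €58,743.46.
Total = €38,076.19 + €142,904.22 + €77,028.88 + €58,743.46 = €316,752.75.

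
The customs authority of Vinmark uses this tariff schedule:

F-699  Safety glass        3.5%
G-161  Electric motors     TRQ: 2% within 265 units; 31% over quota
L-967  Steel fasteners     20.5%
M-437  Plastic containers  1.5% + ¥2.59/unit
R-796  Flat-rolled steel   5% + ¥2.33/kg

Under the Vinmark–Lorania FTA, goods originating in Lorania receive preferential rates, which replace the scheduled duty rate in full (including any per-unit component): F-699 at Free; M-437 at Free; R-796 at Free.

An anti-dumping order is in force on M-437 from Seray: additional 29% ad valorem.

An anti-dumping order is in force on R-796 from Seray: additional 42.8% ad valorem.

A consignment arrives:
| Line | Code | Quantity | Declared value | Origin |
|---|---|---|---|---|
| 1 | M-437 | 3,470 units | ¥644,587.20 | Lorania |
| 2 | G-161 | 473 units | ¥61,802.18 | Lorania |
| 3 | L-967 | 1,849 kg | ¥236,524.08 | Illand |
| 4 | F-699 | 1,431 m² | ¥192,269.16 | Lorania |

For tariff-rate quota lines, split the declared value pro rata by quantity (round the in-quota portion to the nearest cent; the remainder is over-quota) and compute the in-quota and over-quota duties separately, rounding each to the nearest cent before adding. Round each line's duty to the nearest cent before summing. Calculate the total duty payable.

¥57,604.90

Line 1 (M-437, Lorania, 3,470 units, ¥644,587.20):
Base rate for M-437 is 1.5% + ¥2.59/unit.
Origin Lorania qualifies under the Vinmark–Lorania agreement and M-437 is covered: preferential rate Free applies instead.
The additional-duty order on M-437 targets Seray, not Lorania; it does not apply.
Duty = ¥644,587.20 × 0% = ¥0.00.
Line 2 (G-161, Lorania, 473 units, ¥61,802.18):
Code G-161 is under a tariff-rate quota (threshold 265 units). In-quota: 265 units at 2%; over-quota: 208 units at 31%.
Pro-rata value split: in-quota = ¥61,802.18 × 265/473 = ¥34,624.90; over-quota = ¥61,802.18 − ¥34,624.90 = ¥27,177.28.
In-quota duty = ¥34,624.90 × 2% = ¥692.50. Over-quota duty = ¥27,177.28 × 31% = ¥8,424.96.
Line duty = ¥692.50 + ¥8,424.96 = ¥9,117.46.
Line 3 (L-967, Illand, 1,849 kg, ¥236,524.08):
Base rate for L-967 is 20.5%.
Duty = ¥236,524.08 × 20.5% = ¥48,487.44.
Line 4 (F-699, Lorania, 1,431 m², ¥192,269.16):
Base rate for F-699 is 3.5%.
Origin Lorania qualifies under the Vinmark–Lorania agreement and F-699 is covered: preferential rate Free applies instead.
Duty = ¥192,269.16 × 0% = ¥0.00.
Total = ¥0.00 + ¥9,117.46 + ¥48,487.44 + ¥0.00 = ¥57,604.90.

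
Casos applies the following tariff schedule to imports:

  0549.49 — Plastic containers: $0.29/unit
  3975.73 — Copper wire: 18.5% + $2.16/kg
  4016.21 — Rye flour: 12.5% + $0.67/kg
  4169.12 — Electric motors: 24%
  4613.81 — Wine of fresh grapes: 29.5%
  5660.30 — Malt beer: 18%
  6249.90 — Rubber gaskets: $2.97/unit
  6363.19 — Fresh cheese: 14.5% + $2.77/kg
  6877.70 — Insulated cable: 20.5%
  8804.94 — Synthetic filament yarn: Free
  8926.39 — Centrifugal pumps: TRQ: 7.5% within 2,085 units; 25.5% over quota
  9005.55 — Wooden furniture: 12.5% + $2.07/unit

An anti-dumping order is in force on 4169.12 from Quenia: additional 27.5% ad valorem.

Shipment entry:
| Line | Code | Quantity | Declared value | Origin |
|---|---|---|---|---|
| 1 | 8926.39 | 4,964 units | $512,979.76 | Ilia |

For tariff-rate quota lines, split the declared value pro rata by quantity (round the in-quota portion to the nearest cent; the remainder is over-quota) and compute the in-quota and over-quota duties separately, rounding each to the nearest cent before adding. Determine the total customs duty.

$92,026.33

Line 1 (8926.39, Ilia, 4,964 units, $512,979.76):
Code 8926.39 is under a tariff-rate quota (threshold 2,085 units). In-quota: 2,085 units at 7.5%; over-quota: 2,879 units at 25.5%.
Pro-rata value split: in-quota = $512,979.76 × 2,085/4,964 = $215,463.90; over-quota = $512,979.76 − $215,463.90 = $297,515.86.
In-quota duty = $215,463.90 × 7.5% = $16,159.79. Over-quota duty = $297,515.86 × 25.5% = $75,866.54.
Line duty = $16,159.79 + $75,866.54 = $92,026.33.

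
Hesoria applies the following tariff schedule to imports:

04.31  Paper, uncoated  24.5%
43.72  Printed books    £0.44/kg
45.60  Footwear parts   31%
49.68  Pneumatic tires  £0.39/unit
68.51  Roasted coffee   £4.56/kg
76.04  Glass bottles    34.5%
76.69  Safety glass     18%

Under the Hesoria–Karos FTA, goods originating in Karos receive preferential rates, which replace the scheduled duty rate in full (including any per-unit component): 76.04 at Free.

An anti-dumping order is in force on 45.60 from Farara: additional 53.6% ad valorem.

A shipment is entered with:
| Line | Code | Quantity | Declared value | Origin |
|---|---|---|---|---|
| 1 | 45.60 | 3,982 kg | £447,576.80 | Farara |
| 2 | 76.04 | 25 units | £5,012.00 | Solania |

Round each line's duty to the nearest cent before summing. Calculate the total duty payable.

Line 1 (45.60, Farara, 3,982 kg, £447,576.80):
Base rate for 45.60 is 31%.
Additional duty on 45.60 from Farara: +53.6%. Applied ad valorem rate: 31% + 53.6% = 84.6%.
Duty = £447,576.80 × 84.6% = £378,649.97.
Line 2 (76.04, Solania, 25 units, £5,012.00):
Base rate for 76.04 is 34.5%.
76.04 has an FTA preferential rate, but origin Solania is not Karos; base rate stands.
Duty = £5,012.00 × 34.5% = £1,729.14.
Total = £378,649.97 + £1,729.14 = £380,379.11.

£380,379.11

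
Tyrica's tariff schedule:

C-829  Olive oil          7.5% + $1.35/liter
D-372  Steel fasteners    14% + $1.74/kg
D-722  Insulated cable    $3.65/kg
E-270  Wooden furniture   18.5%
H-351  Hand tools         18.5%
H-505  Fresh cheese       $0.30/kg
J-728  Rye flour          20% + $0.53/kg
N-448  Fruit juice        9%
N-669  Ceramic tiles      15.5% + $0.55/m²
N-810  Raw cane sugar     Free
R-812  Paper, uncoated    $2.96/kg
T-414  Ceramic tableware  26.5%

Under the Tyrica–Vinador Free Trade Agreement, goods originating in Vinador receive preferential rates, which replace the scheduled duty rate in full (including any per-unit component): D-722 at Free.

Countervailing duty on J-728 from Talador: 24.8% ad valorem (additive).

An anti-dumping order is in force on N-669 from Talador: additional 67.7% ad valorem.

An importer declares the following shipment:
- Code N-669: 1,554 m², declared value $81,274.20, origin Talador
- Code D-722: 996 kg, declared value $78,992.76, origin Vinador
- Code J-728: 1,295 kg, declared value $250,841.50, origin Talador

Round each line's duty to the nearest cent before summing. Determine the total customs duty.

$181,538.17

Line 1 (N-669, Talador, 1,554 m², $81,274.20):
Base rate for N-669 is 15.5% + $0.55/m².
Additional duty on N-669 from Talador: +67.7%. Applied ad valorem rate: 15.5% + 67.7% = 83.2%.
Duty = $81,274.20 × 83.2% + 1,554 × $0.55 = $68,474.83.
Line 2 (D-722, Vinador, 996 kg, $78,992.76):
Base rate for D-722 is $3.65/kg.
Origin Vinador qualifies under the Tyrica–Vinador agreement and D-722 is covered: preferential rate Free applies instead.
Duty = $78,992.76 × 0% = $0.00.
Line 3 (J-728, Talador, 1,295 kg, $250,841.50):
Base rate for J-728 is 20% + $0.53/kg.
Additional duty on J-728 from Talador: +24.8%. Applied ad valorem rate: 20% + 24.8% = 44.8%.
Duty = $250,841.50 × 44.8% + 1,295 × $0.53 = $113,063.34.
Total = $68,474.83 + $0.00 + $113,063.34 = $181,538.17.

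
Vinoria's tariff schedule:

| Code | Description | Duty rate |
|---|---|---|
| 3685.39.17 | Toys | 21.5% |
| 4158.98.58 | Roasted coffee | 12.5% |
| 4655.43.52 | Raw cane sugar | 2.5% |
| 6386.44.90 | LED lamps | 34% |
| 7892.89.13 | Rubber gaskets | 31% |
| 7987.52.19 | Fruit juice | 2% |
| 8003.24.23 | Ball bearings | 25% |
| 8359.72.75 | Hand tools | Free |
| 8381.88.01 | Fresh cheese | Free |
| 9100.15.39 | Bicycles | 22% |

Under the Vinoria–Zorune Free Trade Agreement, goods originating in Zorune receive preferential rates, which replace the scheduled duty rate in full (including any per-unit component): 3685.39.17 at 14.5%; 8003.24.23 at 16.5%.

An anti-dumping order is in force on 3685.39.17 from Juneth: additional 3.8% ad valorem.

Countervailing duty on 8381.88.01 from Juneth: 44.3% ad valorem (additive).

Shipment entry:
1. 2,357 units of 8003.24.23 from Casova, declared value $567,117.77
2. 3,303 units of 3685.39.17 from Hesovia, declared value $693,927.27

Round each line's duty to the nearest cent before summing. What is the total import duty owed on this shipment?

$290,973.80

Line 1 (8003.24.23, Casova, 2,357 units, $567,117.77):
Base rate for 8003.24.23 is 25%.
8003.24.23 has an FTA preferential rate, but origin Casova is not Zorune; base rate stands.
Duty = $567,117.77 × 25% = $141,779.44.
Line 2 (3685.39.17, Hesovia, 3,303 units, $693,927.27):
Base rate for 3685.39.17 is 21.5%.
3685.39.17 has an FTA preferential rate, but origin Hesovia is not Zorune; base rate stands.
The additional-duty order on 3685.39.17 targets Juneth, not Hesovia; it does not apply.
Duty = $693,927.27 × 21.5% = $149,194.36.
Total = $141,779.44 + $149,194.36 = $290,973.80.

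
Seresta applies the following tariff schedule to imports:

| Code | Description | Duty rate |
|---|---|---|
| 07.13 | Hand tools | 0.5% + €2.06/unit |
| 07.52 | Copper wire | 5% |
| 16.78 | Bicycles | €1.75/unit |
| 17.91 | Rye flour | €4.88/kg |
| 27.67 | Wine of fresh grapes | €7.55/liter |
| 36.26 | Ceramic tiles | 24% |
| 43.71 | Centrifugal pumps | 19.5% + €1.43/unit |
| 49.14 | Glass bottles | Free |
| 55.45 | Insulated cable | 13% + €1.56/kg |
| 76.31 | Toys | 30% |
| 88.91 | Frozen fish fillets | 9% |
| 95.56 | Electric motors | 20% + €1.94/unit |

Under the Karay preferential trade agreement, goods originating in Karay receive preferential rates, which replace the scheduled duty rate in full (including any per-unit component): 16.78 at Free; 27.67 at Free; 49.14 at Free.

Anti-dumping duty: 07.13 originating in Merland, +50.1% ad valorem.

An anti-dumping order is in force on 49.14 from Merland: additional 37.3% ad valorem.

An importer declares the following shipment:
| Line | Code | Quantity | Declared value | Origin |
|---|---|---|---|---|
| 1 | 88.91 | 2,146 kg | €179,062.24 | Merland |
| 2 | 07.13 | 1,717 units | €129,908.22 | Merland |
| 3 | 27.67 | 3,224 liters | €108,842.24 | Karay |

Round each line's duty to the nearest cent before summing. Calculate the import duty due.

Line 1 (88.91, Merland, 2,146 kg, €179,062.24):
Base rate for 88.91 is 9%.
Duty = €179,062.24 × 9% = €16,115.60.
Line 2 (07.13, Merland, 1,717 units, €129,908.22):
Base rate for 07.13 is 0.5% + €2.06/unit.
Additional duty on 07.13 from Merland: +50.1%. Applied ad valorem rate: 0.5% + 50.1% = 50.6%.
Duty = €129,908.22 × 50.6% + 1,717 × €2.06 = €69,270.58.
Line 3 (27.67, Karay, 3,224 liters, €108,842.24):
Base rate for 27.67 is €7.55/liter.
Origin Karay qualifies under the Seresta–Karay agreement and 27.67 is covered: preferential rate Free applies instead.
Duty = €108,842.24 × 0% = €0.00.
Total = €16,115.60 + €69,270.58 + €0.00 = €85,386.18.

€85,386.18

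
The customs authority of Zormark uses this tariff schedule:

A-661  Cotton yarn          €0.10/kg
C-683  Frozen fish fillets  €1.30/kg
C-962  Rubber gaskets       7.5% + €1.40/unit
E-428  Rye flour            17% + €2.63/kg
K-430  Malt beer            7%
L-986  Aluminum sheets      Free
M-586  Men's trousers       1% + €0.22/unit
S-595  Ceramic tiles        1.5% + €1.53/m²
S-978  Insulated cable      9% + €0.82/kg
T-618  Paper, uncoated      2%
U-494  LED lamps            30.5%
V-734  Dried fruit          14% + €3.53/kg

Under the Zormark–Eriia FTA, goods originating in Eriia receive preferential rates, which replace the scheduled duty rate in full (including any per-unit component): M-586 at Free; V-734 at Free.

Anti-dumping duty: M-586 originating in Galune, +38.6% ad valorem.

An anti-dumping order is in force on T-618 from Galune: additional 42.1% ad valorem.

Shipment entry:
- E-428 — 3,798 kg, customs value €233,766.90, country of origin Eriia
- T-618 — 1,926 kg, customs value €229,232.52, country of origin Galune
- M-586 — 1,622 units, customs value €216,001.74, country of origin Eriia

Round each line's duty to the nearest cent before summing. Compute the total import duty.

Line 1 (E-428, Eriia, 3,798 kg, €233,766.90):
Base rate for E-428 is 17% + €2.63/kg.
Origin Eriia is the FTA partner but E-428 is not on the preference list; base rate stands.
Duty = €233,766.90 × 17% + 3,798 × €2.63 = €49,729.11.
Line 2 (T-618, Galune, 1,926 kg, €229,232.52):
Base rate for T-618 is 2%.
Additional duty on T-618 from Galune: +42.1%. Applied ad valorem rate: 2% + 42.1% = 44.1%.
Duty = €229,232.52 × 44.1% = €101,091.54.
Line 3 (M-586, Eriia, 1,622 units, €216,001.74):
Base rate for M-586 is 1% + €0.22/unit.
Origin Eriia qualifies under the Zormark–Eriia agreement and M-586 is covered: preferential rate Free applies instead.
The additional-duty order on M-586 targets Galune, not Eriia; it does not apply.
Duty = €216,001.74 × 0% = €0.00.
Total = €49,729.11 + €101,091.54 + €0.00 = €150,820.65.

€150,820.65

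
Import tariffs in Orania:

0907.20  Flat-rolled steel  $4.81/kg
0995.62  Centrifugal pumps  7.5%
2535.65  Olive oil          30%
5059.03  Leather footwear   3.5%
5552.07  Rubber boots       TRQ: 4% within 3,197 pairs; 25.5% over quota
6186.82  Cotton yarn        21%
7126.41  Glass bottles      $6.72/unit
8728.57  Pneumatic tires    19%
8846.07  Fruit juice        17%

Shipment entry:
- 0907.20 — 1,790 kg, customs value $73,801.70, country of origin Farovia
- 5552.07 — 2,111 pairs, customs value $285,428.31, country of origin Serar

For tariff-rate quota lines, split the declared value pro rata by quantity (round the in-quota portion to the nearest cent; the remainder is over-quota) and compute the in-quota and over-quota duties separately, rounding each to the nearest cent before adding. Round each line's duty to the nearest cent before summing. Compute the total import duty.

Line 1 (0907.20, Farovia, 1,790 kg, $73,801.70):
Base rate for 0907.20 is $4.81/kg.
Duty = 1,790 × $4.81 = $8,609.90.
Line 2 (5552.07, Serar, 2,111 pairs, $285,428.31):
Code 5552.07 is under a tariff-rate quota (threshold 3,197 pairs). Quantity 2,111 pairs is within the quota, so the in-quota rate 4% applies to the full value.
Duty = $285,428.31 × 4% = $11,417.13.
Total = $8,609.90 + $11,417.13 = $20,027.03.

$20,027.03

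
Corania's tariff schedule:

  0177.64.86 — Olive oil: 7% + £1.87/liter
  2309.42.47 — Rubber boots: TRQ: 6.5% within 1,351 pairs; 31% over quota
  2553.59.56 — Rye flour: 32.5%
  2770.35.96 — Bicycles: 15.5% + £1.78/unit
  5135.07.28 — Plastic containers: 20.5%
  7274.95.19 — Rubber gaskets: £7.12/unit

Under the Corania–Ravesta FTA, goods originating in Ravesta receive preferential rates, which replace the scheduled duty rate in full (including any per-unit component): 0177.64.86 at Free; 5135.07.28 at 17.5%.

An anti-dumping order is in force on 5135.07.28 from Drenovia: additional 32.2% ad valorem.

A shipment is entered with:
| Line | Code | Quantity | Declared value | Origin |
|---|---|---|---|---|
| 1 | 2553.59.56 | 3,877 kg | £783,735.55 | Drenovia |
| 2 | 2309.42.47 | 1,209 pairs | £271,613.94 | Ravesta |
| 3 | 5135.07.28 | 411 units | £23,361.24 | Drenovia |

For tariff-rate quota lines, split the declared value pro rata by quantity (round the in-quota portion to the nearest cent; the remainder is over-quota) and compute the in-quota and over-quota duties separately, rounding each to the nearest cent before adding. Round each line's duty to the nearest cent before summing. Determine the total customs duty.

Line 1 (2553.59.56, Drenovia, 3,877 kg, £783,735.55):
Base rate for 2553.59.56 is 32.5%.
Duty = £783,735.55 × 32.5% = £254,714.05.
Line 2 (2309.42.47, Ravesta, 1,209 pairs, £271,613.94):
Code 2309.42.47 is under a tariff-rate quota (threshold 1,351 pairs). Quantity 1,209 pairs is within the quota, so the in-quota rate 6.5% applies to the full value.
Duty = £271,613.94 × 6.5% = £17,654.91.
Line 3 (5135.07.28, Drenovia, 411 units, £23,361.24):
Base rate for 5135.07.28 is 20.5%.
5135.07.28 has an FTA preferential rate, but origin Drenovia is not Ravesta; base rate stands.
Additional duty on 5135.07.28 from Drenovia: +32.2%. Applied ad valorem rate: 20.5% + 32.2% = 52.7%.
Duty = £23,361.24 × 52.7% = £12,311.37.
Total = £254,714.05 + £17,654.91 + £12,311.37 = £284,680.33.

£284,680.33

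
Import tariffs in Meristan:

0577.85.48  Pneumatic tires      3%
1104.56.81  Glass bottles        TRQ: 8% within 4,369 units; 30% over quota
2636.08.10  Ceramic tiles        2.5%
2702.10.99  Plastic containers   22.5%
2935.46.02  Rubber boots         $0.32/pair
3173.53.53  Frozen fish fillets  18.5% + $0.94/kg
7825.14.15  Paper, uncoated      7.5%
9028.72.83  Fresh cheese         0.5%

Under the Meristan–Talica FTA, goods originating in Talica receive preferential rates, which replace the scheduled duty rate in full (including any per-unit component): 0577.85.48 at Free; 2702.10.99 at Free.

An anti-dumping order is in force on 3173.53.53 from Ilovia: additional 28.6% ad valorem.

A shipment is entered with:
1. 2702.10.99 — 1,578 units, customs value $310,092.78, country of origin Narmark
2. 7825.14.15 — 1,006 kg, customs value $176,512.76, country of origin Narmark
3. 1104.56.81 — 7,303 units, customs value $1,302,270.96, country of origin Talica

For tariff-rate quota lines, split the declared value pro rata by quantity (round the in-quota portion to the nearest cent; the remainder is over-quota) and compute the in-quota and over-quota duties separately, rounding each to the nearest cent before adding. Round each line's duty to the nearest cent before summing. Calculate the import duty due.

Line 1 (2702.10.99, Narmark, 1,578 units, $310,092.78):
Base rate for 2702.10.99 is 22.5%.
2702.10.99 has an FTA preferential rate, but origin Narmark is not Talica; base rate stands.
Duty = $310,092.78 × 22.5% = $69,770.88.
Line 2 (7825.14.15, Narmark, 1,006 kg, $176,512.76):
Base rate for 7825.14.15 is 7.5%.
Duty = $176,512.76 × 7.5% = $13,238.46.
Line 3 (1104.56.81, Talica, 7,303 units, $1,302,270.96):
Code 1104.56.81 is under a tariff-rate quota (threshold 4,369 units). In-quota: 4,369 units at 8%; over-quota: 2,934 units at 30%.
Pro-rata value split: in-quota = $1,302,270.96 × 4,369/7,303 = $779,080.08; over-quota = $1,302,270.96 − $779,080.08 = $523,190.88.
In-quota duty = $779,080.08 × 8% = $62,326.41. Over-quota duty = $523,190.88 × 30% = $156,957.26.
Line duty = $62,326.41 + $156,957.26 = $219,283.67.
Total = $69,770.88 + $13,238.46 + $219,283.67 = $302,293.01.

$302,293.01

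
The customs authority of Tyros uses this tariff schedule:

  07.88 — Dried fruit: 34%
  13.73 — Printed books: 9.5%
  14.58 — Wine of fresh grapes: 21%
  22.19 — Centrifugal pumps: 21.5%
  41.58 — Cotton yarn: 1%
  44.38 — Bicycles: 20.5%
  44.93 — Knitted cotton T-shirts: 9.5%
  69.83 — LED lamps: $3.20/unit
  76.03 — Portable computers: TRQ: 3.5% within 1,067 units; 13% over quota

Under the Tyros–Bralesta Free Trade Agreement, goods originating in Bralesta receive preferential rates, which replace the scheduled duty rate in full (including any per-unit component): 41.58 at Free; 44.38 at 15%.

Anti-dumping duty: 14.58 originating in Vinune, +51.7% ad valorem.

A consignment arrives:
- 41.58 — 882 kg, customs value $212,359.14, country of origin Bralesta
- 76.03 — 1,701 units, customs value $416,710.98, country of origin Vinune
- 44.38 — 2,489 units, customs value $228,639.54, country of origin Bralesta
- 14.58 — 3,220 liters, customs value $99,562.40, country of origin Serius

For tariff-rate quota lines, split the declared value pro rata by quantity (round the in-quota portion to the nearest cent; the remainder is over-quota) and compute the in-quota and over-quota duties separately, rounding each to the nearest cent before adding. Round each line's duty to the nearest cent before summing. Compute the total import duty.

$84,544.06

Line 1 (41.58, Bralesta, 882 kg, $212,359.14):
Base rate for 41.58 is 1%.
Origin Bralesta qualifies under the Tyros–Bralesta agreement and 41.58 is covered: preferential rate Free applies instead.
Duty = $212,359.14 × 0% = $0.00.
Line 2 (76.03, Vinune, 1,701 units, $416,710.98):
Code 76.03 is under a tariff-rate quota (threshold 1,067 units). In-quota: 1,067 units at 3.5%; over-quota: 634 units at 13%.
Pro-rata value split: in-quota = $416,710.98 × 1,067/1,701 = $261,393.66; over-quota = $416,710.98 − $261,393.66 = $155,317.32.
In-quota duty = $261,393.66 × 3.5% = $9,148.78. Over-quota duty = $155,317.32 × 13% = $20,191.25.
Line duty = $9,148.78 + $20,191.25 = $29,340.03.
Line 3 (44.38, Bralesta, 2,489 units, $228,639.54):
Base rate for 44.38 is 20.5%.
Origin Bralesta qualifies under the Tyros–Bralesta agreement and 44.38 is covered: preferential rate 15% applies instead.
Duty = $228,639.54 × 15% = $34,295.93.
Line 4 (14.58, Serius, 3,220 liters, $99,562.40):
Base rate for 14.58 is 21%.
The additional-duty order on 14.58 targets Vinune, not Serius; it does not apply.
Duty = $99,562.40 × 21% = $20,908.10.
Total = $0.00 + $29,340.03 + $34,295.93 + $20,908.10 = $84,544.06.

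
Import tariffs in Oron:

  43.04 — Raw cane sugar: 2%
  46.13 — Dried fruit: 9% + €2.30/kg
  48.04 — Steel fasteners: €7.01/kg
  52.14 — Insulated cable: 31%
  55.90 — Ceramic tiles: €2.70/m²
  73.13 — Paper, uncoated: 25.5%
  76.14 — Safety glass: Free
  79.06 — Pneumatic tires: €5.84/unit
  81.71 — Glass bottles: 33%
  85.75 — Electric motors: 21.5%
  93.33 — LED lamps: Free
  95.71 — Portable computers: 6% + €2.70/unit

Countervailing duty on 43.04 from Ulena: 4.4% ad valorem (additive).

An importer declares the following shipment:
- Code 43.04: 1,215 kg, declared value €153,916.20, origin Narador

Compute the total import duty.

Line 1 (43.04, Narador, 1,215 kg, €153,916.20):
Base rate for 43.04 is 2%.
The additional-duty order on 43.04 targets Ulena, not Narador; it does not apply.
Duty = €153,916.20 × 2% = €3,078.32.

€3,078.32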